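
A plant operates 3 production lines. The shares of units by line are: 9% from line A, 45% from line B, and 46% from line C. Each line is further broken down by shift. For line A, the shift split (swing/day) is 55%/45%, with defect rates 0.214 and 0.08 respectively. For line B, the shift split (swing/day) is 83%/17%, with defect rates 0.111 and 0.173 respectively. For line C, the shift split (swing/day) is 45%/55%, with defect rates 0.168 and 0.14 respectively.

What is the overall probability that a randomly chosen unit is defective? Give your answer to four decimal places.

P(D|A) = 0.55·0.214 + 0.45·0.08 = 0.1177 + 0.036 = 0.1537
P(D|B) = 0.83·0.111 + 0.17·0.173 = 0.09213 + 0.02941 = 0.12154
P(D|C) = 0.45·0.168 + 0.55·0.14 = 0.0756 + 0.077 = 0.1526
Then overall,
P(D) = 0.09·0.1537 + 0.45·0.12154 + 0.46·0.1526
      = 0.013833 + 0.054693 + 0.070196 = 0.138722

P(D) ≈ 0.1387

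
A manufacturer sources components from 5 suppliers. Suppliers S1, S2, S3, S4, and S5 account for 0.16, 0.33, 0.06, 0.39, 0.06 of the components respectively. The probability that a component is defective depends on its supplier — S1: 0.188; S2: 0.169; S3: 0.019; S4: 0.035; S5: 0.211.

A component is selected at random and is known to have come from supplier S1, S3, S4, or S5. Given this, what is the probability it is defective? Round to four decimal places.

Let S = {S1, S3, S4, S5}.
P(S) = 0.16 + 0.06 + 0.39 + 0.06 = 0.67.
P(D ∩ S) = 0.188·0.16 + 0.019·0.06 + 0.035·0.39 + 0.211·0.06 = 0.03008 + 0.00114 + 0.01365 + 0.01266 = 0.05753.
P(D | S) = 0.05753 / 0.67 = 0.085866…

0.0859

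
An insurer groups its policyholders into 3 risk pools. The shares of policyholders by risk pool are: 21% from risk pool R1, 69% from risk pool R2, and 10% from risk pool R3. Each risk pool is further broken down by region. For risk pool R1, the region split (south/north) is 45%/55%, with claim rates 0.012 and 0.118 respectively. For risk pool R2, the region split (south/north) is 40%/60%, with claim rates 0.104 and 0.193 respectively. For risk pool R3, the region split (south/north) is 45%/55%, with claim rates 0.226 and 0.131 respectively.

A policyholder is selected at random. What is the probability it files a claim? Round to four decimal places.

0.1407

P(C|R1) = 0.45·0.012 + 0.55·0.118 = 0.0054 + 0.0649 = 0.0703
P(C|R2) = 0.4·0.104 + 0.6·0.193 = 0.0416 + 0.1158 = 0.1574
P(C|R3) = 0.45·0.226 + 0.55·0.131 = 0.1017 + 0.07205 = 0.17375
By total probability over the outer partition,
P(C) = 0.21·0.0703 + 0.69·0.1574 + 0.1·0.17375
      = 0.014763 + 0.108606 + 0.017375 = 0.140744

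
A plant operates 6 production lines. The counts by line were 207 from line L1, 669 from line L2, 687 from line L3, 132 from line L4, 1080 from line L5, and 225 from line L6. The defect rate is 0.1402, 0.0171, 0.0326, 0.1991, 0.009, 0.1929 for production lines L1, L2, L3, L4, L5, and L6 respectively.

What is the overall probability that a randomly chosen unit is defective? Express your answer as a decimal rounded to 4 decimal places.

P(D) ≈ 0.0474

Total: 207 + 669 + 687 + 132 + 1080 + 225 = 3000.
P(L1) = 207/3000 = 0.069. P(L2) = 669/3000 = 0.223. P(L3) = 687/3000 = 0.229. P(L4) = 132/3000 = 0.044. P(L5) = 1080/3000 = 0.36. P(L6) = 225/3000 = 0.075.
Using total probability over the partition,
P(D) = P(D|L1)·P(L1) + P(D|L2)·P(L2) + P(D|L3)·P(L3) + P(D|L4)·P(L4) + P(D|L5)·P(L5) + P(D|L6)·P(L6)
      = 0.1402·0.069 + 0.0171·0.223 + 0.0326·0.229 + 0.1991·0.044 + 0.009·0.36 + 0.1929·0.075
      = 0.0096738 + 0.0038133 + 0.0074654 + 0.0087604 + 0.00324 + 0.0144675 = 0.0474204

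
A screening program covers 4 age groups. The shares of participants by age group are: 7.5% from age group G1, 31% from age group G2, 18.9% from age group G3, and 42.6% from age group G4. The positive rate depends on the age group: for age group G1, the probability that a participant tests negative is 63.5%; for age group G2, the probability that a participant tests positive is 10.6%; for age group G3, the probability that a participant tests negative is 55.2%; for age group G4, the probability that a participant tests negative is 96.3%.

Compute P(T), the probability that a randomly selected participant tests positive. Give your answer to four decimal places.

P(T|G1) = 1 − 0.635 = 0.365.
P(T|G3) = 1 − 0.552 = 0.448.
P(T|G4) = 1 − 0.963 = 0.037.
Using total probability over the partition,
P(T) = P(T|G1)·P(G1) + P(T|G2)·P(G2) + P(T|G3)·P(G3) + P(T|G4)·P(G4)
      = 0.365·0.075 + 0.106·0.31 + 0.448·0.189 + 0.037·0.426
      = 0.027375 + 0.03286 + 0.084672 + 0.015762 = 0.160669

P(T) ≈ 0.1607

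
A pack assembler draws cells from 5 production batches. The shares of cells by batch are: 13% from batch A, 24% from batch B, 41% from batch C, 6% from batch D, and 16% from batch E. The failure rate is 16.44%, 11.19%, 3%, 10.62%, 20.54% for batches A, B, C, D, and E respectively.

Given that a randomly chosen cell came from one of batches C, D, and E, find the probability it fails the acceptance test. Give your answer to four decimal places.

Let S = {C, D, E}.
P(S) = 0.41 + 0.06 + 0.16 = 0.63.
P(F ∩ S) = 0.03·0.41 + 0.1062·0.06 + 0.2054·0.16 = 0.0123 + 0.006372 + 0.032864 = 0.051536.
P(F | S) = 0.051536 / 0.63 = 0.081803…

0.0818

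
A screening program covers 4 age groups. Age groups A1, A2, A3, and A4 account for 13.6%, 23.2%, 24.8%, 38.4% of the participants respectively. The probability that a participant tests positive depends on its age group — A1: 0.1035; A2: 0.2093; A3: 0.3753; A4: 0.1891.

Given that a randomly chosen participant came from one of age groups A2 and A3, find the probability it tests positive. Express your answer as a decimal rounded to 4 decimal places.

P(T|S) ≈ 0.2951

Let S = {A2, A3}.
P(S) = 0.232 + 0.248 = 0.48.
P(T ∩ S) = 0.2093·0.232 + 0.3753·0.248 = 0.0485576 + 0.0930744 = 0.141632.
P(T | S) = 0.141632 / 0.48 = 0.295067…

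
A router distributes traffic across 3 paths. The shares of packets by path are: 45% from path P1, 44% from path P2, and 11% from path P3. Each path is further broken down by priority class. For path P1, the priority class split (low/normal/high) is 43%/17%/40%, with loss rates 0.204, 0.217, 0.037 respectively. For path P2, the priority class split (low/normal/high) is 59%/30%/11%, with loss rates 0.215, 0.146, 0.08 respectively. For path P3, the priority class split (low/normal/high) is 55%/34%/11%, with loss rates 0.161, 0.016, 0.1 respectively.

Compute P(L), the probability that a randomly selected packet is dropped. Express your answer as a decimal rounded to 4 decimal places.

P(L|P1) = 0.43·0.204 + 0.17·0.217 + 0.4·0.037 = 0.08772 + 0.03689 + 0.0148 = 0.13941
P(L|P2) = 0.59·0.215 + 0.3·0.146 + 0.11·0.08 = 0.12685 + 0.0438 + 0.0088 = 0.17945
P(L|P3) = 0.55·0.161 + 0.34·0.016 + 0.11·0.1 = 0.08855 + 0.00544 + 0.011 = 0.10499
Then overall,
P(L) = 0.45·0.13941 + 0.44·0.17945 + 0.11·0.10499
      = 0.0627345 + 0.078958 + 0.0115489 = 0.1532414

P(L) ≈ 0.1532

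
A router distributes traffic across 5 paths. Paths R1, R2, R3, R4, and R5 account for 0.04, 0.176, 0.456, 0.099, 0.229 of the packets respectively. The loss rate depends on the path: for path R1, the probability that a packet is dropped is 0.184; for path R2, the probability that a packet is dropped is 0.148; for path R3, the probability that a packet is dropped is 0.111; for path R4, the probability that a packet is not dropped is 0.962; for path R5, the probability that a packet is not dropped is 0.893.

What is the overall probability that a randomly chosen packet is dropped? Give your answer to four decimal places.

P(L|R4) = 1 − 0.962 = 0.038.
P(L|R5) = 1 − 0.893 = 0.107.
Using total probability over the partition,
P(L) = P(L|R1)·P(R1) + P(L|R2)·P(R2) + P(L|R3)·P(R3) + P(L|R4)·P(R4) + P(L|R5)·P(R5)
      = 0.184·0.04 + 0.148·0.176 + 0.111·0.456 + 0.038·0.099 + 0.107·0.229
      = 0.00736 + 0.026048 + 0.050616 + 0.003762 + 0.024503 = 0.112289

0.1123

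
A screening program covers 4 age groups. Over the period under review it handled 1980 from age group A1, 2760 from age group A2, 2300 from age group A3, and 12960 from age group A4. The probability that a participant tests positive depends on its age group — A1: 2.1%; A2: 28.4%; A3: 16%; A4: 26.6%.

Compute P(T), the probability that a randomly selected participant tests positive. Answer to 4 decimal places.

Total: 1980 + 2760 + 2300 + 12960 = 20000.
P(A1) = 1980/20000 = 0.099. P(A2) = 2760/20000 = 0.138. P(A3) = 2300/20000 = 0.115. P(A4) = 12960/20000 = 0.648.
P(T) = P(T|A1)·P(A1) + P(T|A2)·P(A2) + P(T|A3)·P(A3) + P(T|A4)·P(A4)
      = 0.021·0.099 + 0.284·0.138 + 0.16·0.115 + 0.266·0.648
      = 0.002079 + 0.039192 + 0.0184 + 0.172368 = 0.232039

0.2320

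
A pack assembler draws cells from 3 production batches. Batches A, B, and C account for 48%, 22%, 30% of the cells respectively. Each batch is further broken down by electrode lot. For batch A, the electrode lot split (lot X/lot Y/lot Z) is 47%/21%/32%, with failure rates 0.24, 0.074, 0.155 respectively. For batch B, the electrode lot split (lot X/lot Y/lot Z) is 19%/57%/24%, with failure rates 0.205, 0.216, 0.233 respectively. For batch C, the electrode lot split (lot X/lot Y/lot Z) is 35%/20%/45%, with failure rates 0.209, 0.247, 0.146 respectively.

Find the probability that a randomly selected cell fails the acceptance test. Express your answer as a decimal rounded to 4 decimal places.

0.1898

P(F|A) = 0.47·0.24 + 0.21·0.074 + 0.32·0.155 = 0.1128 + 0.01554 + 0.0496 = 0.17794
P(F|B) = 0.19·0.205 + 0.57·0.216 + 0.24·0.233 = 0.03895 + 0.12312 + 0.05592 = 0.21799
P(F|C) = 0.35·0.209 + 0.2·0.247 + 0.45·0.146 = 0.07315 + 0.0494 + 0.0657 = 0.18825
Then overall,
P(F) = 0.48·0.17794 + 0.22·0.21799 + 0.3·0.18825
      = 0.0854112 + 0.0479578 + 0.056475 = 0.189844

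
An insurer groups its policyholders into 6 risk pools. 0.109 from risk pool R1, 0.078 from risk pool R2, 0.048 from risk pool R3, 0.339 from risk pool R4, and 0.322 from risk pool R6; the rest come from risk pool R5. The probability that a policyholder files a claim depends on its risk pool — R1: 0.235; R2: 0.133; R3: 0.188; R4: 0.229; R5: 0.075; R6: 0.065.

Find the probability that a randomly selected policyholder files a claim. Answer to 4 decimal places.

0.1514

P(R5) = 1 − (0.109 + 0.078 + 0.048 + 0.339 + 0.322) = 0.104.
P(C) = P(C|R1)·P(R1) + P(C|R2)·P(R2) + P(C|R3)·P(R3) + P(C|R4)·P(R4) + P(C|R5)·P(R5) + P(C|R6)·P(R6)
      = 0.235·0.109 + 0.133·0.078 + 0.188·0.048 + 0.229·0.339 + 0.075·0.104 + 0.065·0.322
      = 0.025615 + 0.010374 + 0.009024 + 0.077631 + 0.0078 + 0.02093 = 0.151374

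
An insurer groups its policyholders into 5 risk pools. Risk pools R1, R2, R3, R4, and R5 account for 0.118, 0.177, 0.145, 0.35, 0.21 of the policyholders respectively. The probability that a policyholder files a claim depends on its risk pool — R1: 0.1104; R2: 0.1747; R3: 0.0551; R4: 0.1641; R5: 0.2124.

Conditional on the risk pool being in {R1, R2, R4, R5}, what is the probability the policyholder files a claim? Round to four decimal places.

0.1707

Let S = {R1, R2, R4, R5}.
P(S) = 0.118 + 0.177 + 0.35 + 0.21 = 0.855.
P(C ∩ S) = 0.1104·0.118 + 0.1747·0.177 + 0.1641·0.35 + 0.2124·0.21 = 0.0130272 + 0.0309219 + 0.057435 + 0.044604 = 0.1459881.
P(C | S) = 0.1459881 / 0.855 = 0.170746…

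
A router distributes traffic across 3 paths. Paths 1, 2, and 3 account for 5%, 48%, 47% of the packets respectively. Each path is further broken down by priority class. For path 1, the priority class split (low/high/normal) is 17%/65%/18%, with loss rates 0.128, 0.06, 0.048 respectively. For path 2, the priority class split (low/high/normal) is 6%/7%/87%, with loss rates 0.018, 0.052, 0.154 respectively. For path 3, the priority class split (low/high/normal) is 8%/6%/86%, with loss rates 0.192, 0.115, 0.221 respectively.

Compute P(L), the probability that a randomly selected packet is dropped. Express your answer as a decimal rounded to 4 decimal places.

0.1698

P(L|1) = 0.17·0.128 + 0.65·0.06 + 0.18·0.048 = 0.02176 + 0.039 + 0.00864 = 0.0694
P(L|2) = 0.06·0.018 + 0.07·0.052 + 0.87·0.154 = 0.00108 + 0.00364 + 0.13398 = 0.1387
P(L|3) = 0.08·0.192 + 0.06·0.115 + 0.86·0.221 = 0.01536 + 0.0069 + 0.19006 = 0.21232
Then overall,
P(L) = 0.05·0.0694 + 0.48·0.1387 + 0.47·0.21232
      = 0.00347 + 0.066576 + 0.0997904 = 0.1698364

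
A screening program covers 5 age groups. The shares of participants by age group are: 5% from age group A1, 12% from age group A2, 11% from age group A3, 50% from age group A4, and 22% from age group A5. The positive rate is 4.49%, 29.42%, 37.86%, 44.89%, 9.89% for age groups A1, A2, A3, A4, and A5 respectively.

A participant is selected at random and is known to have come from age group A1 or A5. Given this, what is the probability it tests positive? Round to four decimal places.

0.0889

Let S = {A1, A5}.
P(S) = 0.05 + 0.22 = 0.27.
P(T ∩ S) = 0.0449·0.05 + 0.0989·0.22 = 0.002245 + 0.021758 = 0.024003.
P(T | S) = 0.024003 / 0.27 = 0.088900…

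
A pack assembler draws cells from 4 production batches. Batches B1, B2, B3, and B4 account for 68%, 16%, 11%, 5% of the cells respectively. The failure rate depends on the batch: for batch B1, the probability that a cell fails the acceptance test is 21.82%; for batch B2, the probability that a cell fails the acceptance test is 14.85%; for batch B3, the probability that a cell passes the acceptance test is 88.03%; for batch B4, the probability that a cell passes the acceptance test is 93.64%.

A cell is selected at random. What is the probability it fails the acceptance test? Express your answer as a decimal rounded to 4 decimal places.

P(F|B3) = 1 − 0.8803 = 0.1197.
P(F|B4) = 1 − 0.9364 = 0.0636.
P(F) = P(F|B1)·P(B1) + P(F|B2)·P(B2) + P(F|B3)·P(B3) + P(F|B4)·P(B4)
      = 0.2182·0.68 + 0.1485·0.16 + 0.1197·0.11 + 0.0636·0.05
      = 0.148376 + 0.02376 + 0.013167 + 0.00318 = 0.188483

P(F) ≈ 0.1885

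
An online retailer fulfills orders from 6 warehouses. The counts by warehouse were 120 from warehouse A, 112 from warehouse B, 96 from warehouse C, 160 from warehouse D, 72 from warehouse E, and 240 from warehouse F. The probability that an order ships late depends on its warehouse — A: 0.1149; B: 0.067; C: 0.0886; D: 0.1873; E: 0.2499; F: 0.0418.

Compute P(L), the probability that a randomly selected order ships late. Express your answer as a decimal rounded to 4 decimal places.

0.1097

Total: 120 + 112 + 96 + 160 + 72 + 240 = 800.
P(A) = 120/800 = 0.15. P(B) = 112/800 = 0.14. P(C) = 96/800 = 0.12. P(D) = 160/800 = 0.2. P(E) = 72/800 = 0.09. P(F) = 240/800 = 0.3.
By the law of total probability,
P(L) = P(L|A)·P(A) + P(L|B)·P(B) + P(L|C)·P(C) + P(L|D)·P(D) + P(L|E)·P(E) + P(L|F)·P(F)
      = 0.1149·0.15 + 0.067·0.14 + 0.0886·0.12 + 0.1873·0.2 + 0.2499·0.09 + 0.0418·0.3
      = 0.017235 + 0.00938 + 0.010632 + 0.03746 + 0.022491 + 0.01254 = 0.109738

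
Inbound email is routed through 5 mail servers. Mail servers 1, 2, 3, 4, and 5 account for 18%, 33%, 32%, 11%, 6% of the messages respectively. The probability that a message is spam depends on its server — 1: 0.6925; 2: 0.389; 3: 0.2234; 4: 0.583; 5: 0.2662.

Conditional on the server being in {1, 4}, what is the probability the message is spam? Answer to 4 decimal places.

P(S|J) ≈ 0.6510

Let J = {1, 4}.
P(J) = 0.18 + 0.11 = 0.29.
P(S ∩ J) = 0.6925·0.18 + 0.583·0.11 = 0.12465 + 0.06413 = 0.18878.
P(S | J) = 0.18878 / 0.29 = 0.650966…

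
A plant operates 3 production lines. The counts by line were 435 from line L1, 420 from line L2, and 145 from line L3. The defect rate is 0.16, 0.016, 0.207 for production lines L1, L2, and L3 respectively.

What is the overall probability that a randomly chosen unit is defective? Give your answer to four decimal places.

0.1063

Total: 435 + 420 + 145 = 1000.
P(L1) = 435/1000 = 0.435. P(L2) = 420/1000 = 0.42. P(L3) = 145/1000 = 0.145.
Summing over the partition,
P(D) = P(D|L1)·P(L1) + P(D|L2)·P(L2) + P(D|L3)·P(L3)
      = 0.16·0.435 + 0.016·0.42 + 0.207·0.145
      = 0.0696 + 0.00672 + 0.030015 = 0.106335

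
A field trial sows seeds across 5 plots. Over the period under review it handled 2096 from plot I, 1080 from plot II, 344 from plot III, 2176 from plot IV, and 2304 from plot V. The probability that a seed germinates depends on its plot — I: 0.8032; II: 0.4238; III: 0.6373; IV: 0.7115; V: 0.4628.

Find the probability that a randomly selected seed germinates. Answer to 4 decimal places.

P(G) ≈ 0.6219

Total: 2096 + 1080 + 344 + 2176 + 2304 = 8000.
P(I) = 2096/8000 = 0.262. P(II) = 1080/8000 = 0.135. P(III) = 344/8000 = 0.043. P(IV) = 2176/8000 = 0.272. P(V) = 2304/8000 = 0.288.
Summing over the partition,
P(G) = P(G|I)·P(I) + P(G|II)·P(II) + P(G|III)·P(III) + P(G|IV)·P(IV) + P(G|V)·P(V)
      = 0.8032·0.262 + 0.4238·0.135 + 0.6373·0.043 + 0.7115·0.272 + 0.4628·0.288
      = 0.2104384 + 0.057213 + 0.0274039 + 0.193528 + 0.1332864 = 0.6218697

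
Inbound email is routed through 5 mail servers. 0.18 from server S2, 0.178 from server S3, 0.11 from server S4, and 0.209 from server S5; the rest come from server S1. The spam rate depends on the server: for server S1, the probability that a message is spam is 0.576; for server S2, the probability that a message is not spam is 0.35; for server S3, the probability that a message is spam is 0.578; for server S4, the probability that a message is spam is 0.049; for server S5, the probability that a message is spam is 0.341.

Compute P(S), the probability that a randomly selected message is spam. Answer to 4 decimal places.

P(S) ≈ 0.4826

P(S1) = 1 − (0.18 + 0.178 + 0.11 + 0.209) = 0.323.
P(S|S2) = 1 − 0.35 = 0.65.
P(S) = P(S|S1)·P(S1) + P(S|S2)·P(S2) + P(S|S3)·P(S3) + P(S|S4)·P(S4) + P(S|S5)·P(S5)
      = 0.576·0.323 + 0.65·0.18 + 0.578·0.178 + 0.049·0.11 + 0.341·0.209
      = 0.186048 + 0.117 + 0.102884 + 0.00539 + 0.071269 = 0.482591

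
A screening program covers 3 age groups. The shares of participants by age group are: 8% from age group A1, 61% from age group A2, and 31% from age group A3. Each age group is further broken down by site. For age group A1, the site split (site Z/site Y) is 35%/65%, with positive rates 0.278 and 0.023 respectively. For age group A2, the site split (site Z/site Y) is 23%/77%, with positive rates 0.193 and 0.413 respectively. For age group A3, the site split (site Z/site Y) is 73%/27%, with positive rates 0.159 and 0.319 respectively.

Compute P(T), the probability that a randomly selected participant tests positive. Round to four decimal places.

P(T|A1) = 0.35·0.278 + 0.65·0.023 = 0.0973 + 0.01495 = 0.11225
P(T|A2) = 0.23·0.193 + 0.77·0.413 = 0.04439 + 0.31801 = 0.3624
P(T|A3) = 0.73·0.159 + 0.27·0.319 = 0.11607 + 0.08613 = 0.2022
Then overall,
P(T) = 0.08·0.11225 + 0.61·0.3624 + 0.31·0.2022
      = 0.00898 + 0.221064 + 0.062682 = 0.292726

P(T) ≈ 0.2927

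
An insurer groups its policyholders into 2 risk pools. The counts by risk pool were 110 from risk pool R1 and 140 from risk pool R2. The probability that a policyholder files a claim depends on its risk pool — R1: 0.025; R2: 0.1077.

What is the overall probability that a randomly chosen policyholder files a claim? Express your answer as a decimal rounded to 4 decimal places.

0.0713

Total: 110 + 140 = 250.
P(R1) = 110/250 = 0.44. P(R2) = 140/250 = 0.56.
By the law of total probability,
P(C) = P(C|R1)·P(R1) + P(C|R2)·P(R2)
      = 0.025·0.44 + 0.1077·0.56
      = 0.011 + 0.060312 = 0.071312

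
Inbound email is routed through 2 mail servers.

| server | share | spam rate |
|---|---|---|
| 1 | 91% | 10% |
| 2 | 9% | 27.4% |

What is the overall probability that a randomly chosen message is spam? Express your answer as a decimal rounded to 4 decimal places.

0.1157

Summing over the partition,
P(S) = P(S|1)·P(1) + P(S|2)·P(2)
      = 0.1·0.91 + 0.274·0.09
      = 0.091 + 0.02466 = 0.11566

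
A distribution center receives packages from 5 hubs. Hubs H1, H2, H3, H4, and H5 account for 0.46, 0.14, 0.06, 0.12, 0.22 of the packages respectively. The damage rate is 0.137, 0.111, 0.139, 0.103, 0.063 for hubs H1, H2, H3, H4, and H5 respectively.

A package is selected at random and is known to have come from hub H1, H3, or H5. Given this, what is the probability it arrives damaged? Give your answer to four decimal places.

P(D|S) ≈ 0.1152

Let S = {H1, H3, H5}.
P(S) = 0.46 + 0.06 + 0.22 = 0.74.
P(D ∩ S) = 0.137·0.46 + 0.139·0.06 + 0.063·0.22 = 0.06302 + 0.00834 + 0.01386 = 0.08522.
P(D | S) = 0.08522 / 0.74 = 0.115162…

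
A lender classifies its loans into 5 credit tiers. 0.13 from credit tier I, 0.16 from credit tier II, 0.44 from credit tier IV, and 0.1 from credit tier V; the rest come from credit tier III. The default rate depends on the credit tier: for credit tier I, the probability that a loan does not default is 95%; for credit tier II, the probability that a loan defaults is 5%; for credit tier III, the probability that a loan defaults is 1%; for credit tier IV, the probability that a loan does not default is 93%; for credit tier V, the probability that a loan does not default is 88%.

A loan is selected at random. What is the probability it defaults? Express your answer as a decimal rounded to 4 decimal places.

P(D) ≈ 0.0590

P(III) = 1 − (0.13 + 0.16 + 0.44 + 0.1) = 0.17.
P(D|I) = 1 − 0.95 = 0.05.
P(D|IV) = 1 − 0.93 = 0.07.
P(D|V) = 1 − 0.88 = 0.12.
By the law of total probability,
P(D) = P(D|I)·P(I) + P(D|II)·P(II) + P(D|III)·P(III) + P(D|IV)·P(IV) + P(D|V)·P(V)
      = 0.05·0.13 + 0.05·0.16 + 0.01·0.17 + 0.07·0.44 + 0.12·0.1
      = 0.0065 + 0.008 + 0.0017 + 0.0308 + 0.012 = 0.059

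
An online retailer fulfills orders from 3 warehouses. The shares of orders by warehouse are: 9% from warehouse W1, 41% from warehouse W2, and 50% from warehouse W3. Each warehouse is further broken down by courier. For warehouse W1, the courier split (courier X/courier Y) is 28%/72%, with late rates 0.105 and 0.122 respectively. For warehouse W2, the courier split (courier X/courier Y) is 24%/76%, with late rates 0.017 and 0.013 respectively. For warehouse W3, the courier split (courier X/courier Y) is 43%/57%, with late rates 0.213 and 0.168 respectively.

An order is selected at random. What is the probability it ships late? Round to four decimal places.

0.1100

P(L|W1) = 0.28·0.105 + 0.72·0.122 = 0.0294 + 0.08784 = 0.11724
P(L|W2) = 0.24·0.017 + 0.76·0.013 = 0.00408 + 0.00988 = 0.01396
P(L|W3) = 0.43·0.213 + 0.57·0.168 = 0.09159 + 0.09576 = 0.18735
By total probability over the outer partition,
P(L) = 0.09·0.11724 + 0.41·0.01396 + 0.5·0.18735
      = 0.0105516 + 0.0057236 + 0.093675 = 0.1099502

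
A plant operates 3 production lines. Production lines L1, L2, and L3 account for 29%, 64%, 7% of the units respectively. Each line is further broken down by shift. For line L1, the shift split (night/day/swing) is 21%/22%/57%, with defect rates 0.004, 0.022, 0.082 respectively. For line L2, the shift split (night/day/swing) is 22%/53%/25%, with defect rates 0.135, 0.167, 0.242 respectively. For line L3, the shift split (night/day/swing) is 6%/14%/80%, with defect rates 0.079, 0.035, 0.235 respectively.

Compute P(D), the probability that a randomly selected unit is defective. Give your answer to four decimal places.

P(D|L1) = 0.21·0.004 + 0.22·0.022 + 0.57·0.082 = 0.00084 + 0.00484 + 0.04674 = 0.05242
P(D|L2) = 0.22·0.135 + 0.53·0.167 + 0.25·0.242 = 0.0297 + 0.08851 + 0.0605 = 0.17871
P(D|L3) = 0.06·0.079 + 0.14·0.035 + 0.8·0.235 = 0.00474 + 0.0049 + 0.188 = 0.19764
By total probability over the outer partition,
P(D) = 0.29·0.05242 + 0.64·0.17871 + 0.07·0.19764
      = 0.0152018 + 0.1143744 + 0.0138348 = 0.143411

P(D) ≈ 0.1434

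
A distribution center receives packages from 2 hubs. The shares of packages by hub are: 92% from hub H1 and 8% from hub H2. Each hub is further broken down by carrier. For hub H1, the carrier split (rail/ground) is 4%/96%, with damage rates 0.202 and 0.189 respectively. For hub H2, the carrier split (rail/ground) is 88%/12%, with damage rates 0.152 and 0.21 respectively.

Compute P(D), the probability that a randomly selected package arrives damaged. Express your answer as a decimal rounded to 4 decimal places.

P(D|H1) = 0.04·0.202 + 0.96·0.189 = 0.00808 + 0.18144 = 0.18952
P(D|H2) = 0.88·0.152 + 0.12·0.21 = 0.13376 + 0.0252 = 0.15896
By total probability over the outer partition,
P(D) = 0.92·0.18952 + 0.08·0.15896
      = 0.1743584 + 0.0127168 = 0.1870752

P(D) ≈ 0.1871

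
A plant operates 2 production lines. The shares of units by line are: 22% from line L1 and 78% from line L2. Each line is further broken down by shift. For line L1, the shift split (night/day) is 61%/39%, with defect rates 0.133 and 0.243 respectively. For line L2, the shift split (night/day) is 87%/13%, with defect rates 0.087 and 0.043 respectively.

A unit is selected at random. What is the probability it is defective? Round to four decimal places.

0.1021

P(D|L1) = 0.61·0.133 + 0.39·0.243 = 0.08113 + 0.09477 = 0.1759
P(D|L2) = 0.87·0.087 + 0.13·0.043 = 0.07569 + 0.00559 = 0.08128
Then overall,
P(D) = 0.22·0.1759 + 0.78·0.08128
      = 0.038698 + 0.0633984 = 0.1020964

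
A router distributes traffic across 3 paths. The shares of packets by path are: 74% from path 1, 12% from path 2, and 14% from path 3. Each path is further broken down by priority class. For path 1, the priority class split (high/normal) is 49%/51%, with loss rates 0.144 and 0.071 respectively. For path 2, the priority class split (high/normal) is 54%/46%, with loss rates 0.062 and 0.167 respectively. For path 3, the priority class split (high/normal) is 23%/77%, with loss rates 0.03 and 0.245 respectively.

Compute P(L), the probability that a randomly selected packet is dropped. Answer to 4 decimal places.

P(L|1) = 0.49·0.144 + 0.51·0.071 = 0.07056 + 0.03621 = 0.10677
P(L|2) = 0.54·0.062 + 0.46·0.167 = 0.03348 + 0.07682 = 0.1103
P(L|3) = 0.23·0.03 + 0.77·0.245 = 0.0069 + 0.18865 = 0.19555
By total probability over the outer partition,
P(L) = 0.74·0.10677 + 0.12·0.1103 + 0.14·0.19555
      = 0.0790098 + 0.013236 + 0.027377 = 0.1196228

0.1196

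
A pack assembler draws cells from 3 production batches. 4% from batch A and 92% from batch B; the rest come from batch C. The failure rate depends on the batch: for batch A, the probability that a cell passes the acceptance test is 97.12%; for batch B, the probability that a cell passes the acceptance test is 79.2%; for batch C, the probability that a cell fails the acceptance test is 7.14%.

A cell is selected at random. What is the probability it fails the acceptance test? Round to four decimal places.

P(C) = 1 − (0.04 + 0.92) = 0.04.
P(F|A) = 1 − 0.9712 = 0.0288.
P(F|B) = 1 − 0.792 = 0.208.
P(F) = P(F|A)·P(A) + P(F|B)·P(B) + P(F|C)·P(C)
      = 0.0288·0.04 + 0.208·0.92 + 0.0714·0.04
      = 0.001152 + 0.19136 + 0.002856 = 0.195368

P(F) ≈ 0.1954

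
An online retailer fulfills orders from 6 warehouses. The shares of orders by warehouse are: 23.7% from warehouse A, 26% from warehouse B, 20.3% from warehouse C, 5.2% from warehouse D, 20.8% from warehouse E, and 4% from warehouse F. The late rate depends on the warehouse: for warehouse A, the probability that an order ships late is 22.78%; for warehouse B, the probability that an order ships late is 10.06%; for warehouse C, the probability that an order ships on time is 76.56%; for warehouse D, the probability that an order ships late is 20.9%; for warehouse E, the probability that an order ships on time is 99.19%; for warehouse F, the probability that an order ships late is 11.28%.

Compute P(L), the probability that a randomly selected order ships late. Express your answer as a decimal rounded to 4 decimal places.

P(L|C) = 1 − 0.7656 = 0.2344.
P(L|E) = 1 − 0.9919 = 0.0081.
P(L) = P(L|A)·P(A) + P(L|B)·P(B) + P(L|C)·P(C) + P(L|D)·P(D) + P(L|E)·P(E) + P(L|F)·P(F)
      = 0.2278·0.237 + 0.1006·0.26 + 0.2344·0.203 + 0.209·0.052 + 0.0081·0.208 + 0.1128·0.04
      = 0.0539886 + 0.026156 + 0.0475832 + 0.010868 + 0.0016848 + 0.004512 = 0.1447926

P(L) ≈ 0.1448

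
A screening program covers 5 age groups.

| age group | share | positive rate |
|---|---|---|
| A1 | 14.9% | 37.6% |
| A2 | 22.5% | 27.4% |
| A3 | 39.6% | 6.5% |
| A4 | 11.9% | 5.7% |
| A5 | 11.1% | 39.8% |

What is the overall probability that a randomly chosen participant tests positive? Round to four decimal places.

Summing over the partition,
P(T) = P(T|A1)·P(A1) + P(T|A2)·P(A2) + P(T|A3)·P(A3) + P(T|A4)·P(A4) + P(T|A5)·P(A5)
      = 0.376·0.149 + 0.274·0.225 + 0.065·0.396 + 0.057·0.119 + 0.398·0.111
      = 0.056024 + 0.06165 + 0.02574 + 0.006783 + 0.044178 = 0.194375

P(T) ≈ 0.1944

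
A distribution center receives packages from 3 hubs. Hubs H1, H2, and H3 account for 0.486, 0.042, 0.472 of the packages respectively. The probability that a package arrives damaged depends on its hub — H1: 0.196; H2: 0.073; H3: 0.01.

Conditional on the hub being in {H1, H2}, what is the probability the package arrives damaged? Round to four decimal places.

0.1862

Let S = {H1, H2}.
P(S) = 0.486 + 0.042 = 0.528.
P(D ∩ S) = 0.196·0.486 + 0.073·0.042 = 0.095256 + 0.003066 = 0.098322.
P(D | S) = 0.098322 / 0.528 = 0.186216…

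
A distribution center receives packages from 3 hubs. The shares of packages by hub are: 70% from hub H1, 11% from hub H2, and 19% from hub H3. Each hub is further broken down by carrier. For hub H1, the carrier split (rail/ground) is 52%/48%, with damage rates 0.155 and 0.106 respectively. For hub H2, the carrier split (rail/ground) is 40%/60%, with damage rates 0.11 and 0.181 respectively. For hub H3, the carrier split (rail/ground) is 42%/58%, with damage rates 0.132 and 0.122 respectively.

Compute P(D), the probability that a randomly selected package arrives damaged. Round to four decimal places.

P(D|H1) = 0.52·0.155 + 0.48·0.106 = 0.0806 + 0.05088 = 0.13148
P(D|H2) = 0.4·0.11 + 0.6·0.181 = 0.044 + 0.1086 = 0.1526
P(D|H3) = 0.42·0.132 + 0.58·0.122 = 0.05544 + 0.07076 = 0.1262
By total probability over the outer partition,
P(D) = 0.7·0.13148 + 0.11·0.1526 + 0.19·0.1262
      = 0.092036 + 0.016786 + 0.023978 = 0.1328

P(D) ≈ 0.1328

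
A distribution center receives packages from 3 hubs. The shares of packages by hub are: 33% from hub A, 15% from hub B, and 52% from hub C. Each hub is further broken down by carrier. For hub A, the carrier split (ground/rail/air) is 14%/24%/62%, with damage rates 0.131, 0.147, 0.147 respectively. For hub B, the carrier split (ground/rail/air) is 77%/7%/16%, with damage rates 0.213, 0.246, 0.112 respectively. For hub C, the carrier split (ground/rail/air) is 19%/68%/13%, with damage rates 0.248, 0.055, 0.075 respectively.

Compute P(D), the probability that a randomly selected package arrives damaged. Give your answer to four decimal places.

P(D|A) = 0.14·0.131 + 0.24·0.147 + 0.62·0.147 = 0.01834 + 0.03528 + 0.09114 = 0.14476
P(D|B) = 0.77·0.213 + 0.07·0.246 + 0.16·0.112 = 0.16401 + 0.01722 + 0.01792 = 0.19915
P(D|C) = 0.19·0.248 + 0.68·0.055 + 0.13·0.075 = 0.04712 + 0.0374 + 0.00975 = 0.09427
By total probability over the outer partition,
P(D) = 0.33·0.14476 + 0.15·0.19915 + 0.52·0.09427
      = 0.0477708 + 0.0298725 + 0.0490204 = 0.1266637

0.1267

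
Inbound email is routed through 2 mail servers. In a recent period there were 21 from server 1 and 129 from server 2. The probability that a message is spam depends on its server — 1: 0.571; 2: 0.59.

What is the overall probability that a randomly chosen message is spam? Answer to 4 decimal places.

0.5873

Total: 21 + 129 = 150.
P(1) = 21/150 = 0.14. P(2) = 129/150 = 0.86.
P(S) = P(S|1)·P(1) + P(S|2)·P(2)
      = 0.571·0.14 + 0.59·0.86
      = 0.07994 + 0.5074 = 0.58734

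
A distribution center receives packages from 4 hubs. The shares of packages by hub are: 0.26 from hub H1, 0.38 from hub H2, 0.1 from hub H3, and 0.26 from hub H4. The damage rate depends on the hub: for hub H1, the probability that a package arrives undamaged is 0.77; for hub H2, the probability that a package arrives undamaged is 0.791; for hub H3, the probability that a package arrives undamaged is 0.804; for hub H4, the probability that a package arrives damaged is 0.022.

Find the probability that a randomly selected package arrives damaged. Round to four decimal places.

P(D|H1) = 1 − 0.77 = 0.23.
P(D|H2) = 1 − 0.791 = 0.209.
P(D|H3) = 1 − 0.804 = 0.196.
P(D) = P(D|H1)·P(H1) + P(D|H2)·P(H2) + P(D|H3)·P(H3) + P(D|H4)·P(H4)
      = 0.23·0.26 + 0.209·0.38 + 0.196·0.1 + 0.022·0.26
      = 0.0598 + 0.07942 + 0.0196 + 0.00572 = 0.16454

0.1645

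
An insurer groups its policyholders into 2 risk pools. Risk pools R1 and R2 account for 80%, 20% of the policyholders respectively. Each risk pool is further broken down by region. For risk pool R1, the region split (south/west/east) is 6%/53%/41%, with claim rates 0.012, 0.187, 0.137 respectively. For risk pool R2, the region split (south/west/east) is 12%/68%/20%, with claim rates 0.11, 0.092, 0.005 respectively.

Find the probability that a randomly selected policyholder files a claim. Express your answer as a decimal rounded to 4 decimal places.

0.1402

P(C|R1) = 0.06·0.012 + 0.53·0.187 + 0.41·0.137 = 0.00072 + 0.09911 + 0.05617 = 0.156
P(C|R2) = 0.12·0.11 + 0.68·0.092 + 0.2·0.005 = 0.0132 + 0.06256 + 0.001 = 0.07676
By total probability over the outer partition,
P(C) = 0.8·0.156 + 0.2·0.07676
      = 0.1248 + 0.015352 = 0.140152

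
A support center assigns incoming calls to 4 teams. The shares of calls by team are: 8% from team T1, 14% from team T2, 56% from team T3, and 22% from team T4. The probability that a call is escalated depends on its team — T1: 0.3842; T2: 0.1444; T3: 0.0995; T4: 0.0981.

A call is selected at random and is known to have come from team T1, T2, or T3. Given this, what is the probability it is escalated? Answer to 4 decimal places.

0.1368

Let S = {T1, T2, T3}.
P(S) = 0.08 + 0.14 + 0.56 = 0.78.
P(E ∩ S) = 0.3842·0.08 + 0.1444·0.14 + 0.0995·0.56 = 0.030736 + 0.020216 + 0.05572 = 0.106672.
P(E | S) = 0.106672 / 0.78 = 0.136759…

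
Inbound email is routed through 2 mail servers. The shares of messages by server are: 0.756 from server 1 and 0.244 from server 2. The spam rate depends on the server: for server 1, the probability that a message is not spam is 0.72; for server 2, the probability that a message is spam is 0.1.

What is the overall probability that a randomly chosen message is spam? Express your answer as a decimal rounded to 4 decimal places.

P(S|1) = 1 − 0.72 = 0.28.
P(S) = P(S|1)·P(1) + P(S|2)·P(2)
      = 0.28·0.756 + 0.1·0.244
      = 0.21168 + 0.0244 = 0.23608

P(S) ≈ 0.2361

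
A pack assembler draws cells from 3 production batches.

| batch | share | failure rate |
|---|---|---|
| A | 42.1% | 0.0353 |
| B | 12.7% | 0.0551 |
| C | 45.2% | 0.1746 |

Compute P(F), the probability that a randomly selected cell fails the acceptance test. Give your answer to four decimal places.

Using total probability over the partition,
P(F) = P(F|A)·P(A) + P(F|B)·P(B) + P(F|C)·P(C)
      = 0.0353·0.421 + 0.0551·0.127 + 0.1746·0.452
      = 0.0148613 + 0.0069977 + 0.0789192 = 0.1007782

P(F) ≈ 0.1008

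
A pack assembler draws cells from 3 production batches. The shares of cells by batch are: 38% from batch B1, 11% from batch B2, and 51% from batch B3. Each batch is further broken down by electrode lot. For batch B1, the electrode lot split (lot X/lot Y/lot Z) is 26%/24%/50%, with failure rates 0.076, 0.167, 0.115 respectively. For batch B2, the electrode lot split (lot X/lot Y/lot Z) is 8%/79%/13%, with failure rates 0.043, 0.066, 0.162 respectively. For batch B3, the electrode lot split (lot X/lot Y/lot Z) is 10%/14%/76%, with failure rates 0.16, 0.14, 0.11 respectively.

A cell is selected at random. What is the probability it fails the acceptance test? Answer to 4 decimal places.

P(F|B1) = 0.26·0.076 + 0.24·0.167 + 0.5·0.115 = 0.01976 + 0.04008 + 0.0575 = 0.11734
P(F|B2) = 0.08·0.043 + 0.79·0.066 + 0.13·0.162 = 0.00344 + 0.05214 + 0.02106 = 0.07664
P(F|B3) = 0.1·0.16 + 0.14·0.14 + 0.76·0.11 = 0.016 + 0.0196 + 0.0836 = 0.1192
By total probability over the outer partition,
P(F) = 0.38·0.11734 + 0.11·0.07664 + 0.51·0.1192
      = 0.0445892 + 0.0084304 + 0.060792 = 0.1138116

P(F) ≈ 0.1138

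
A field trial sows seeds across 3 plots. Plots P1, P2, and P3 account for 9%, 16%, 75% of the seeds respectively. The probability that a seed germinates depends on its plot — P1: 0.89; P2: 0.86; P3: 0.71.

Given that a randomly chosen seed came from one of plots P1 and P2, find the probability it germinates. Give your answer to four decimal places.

Let S = {P1, P2}.
P(S) = 0.09 + 0.16 = 0.25.
P(G ∩ S) = 0.89·0.09 + 0.86·0.16 = 0.0801 + 0.1376 = 0.2177.
P(G | S) = 0.2177 / 0.25 = 0.870800…

0.8708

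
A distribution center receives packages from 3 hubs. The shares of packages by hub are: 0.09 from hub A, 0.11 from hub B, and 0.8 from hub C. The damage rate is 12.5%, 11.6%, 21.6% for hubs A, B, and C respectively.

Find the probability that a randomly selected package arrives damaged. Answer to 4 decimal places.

Using total probability over the partition,
P(D) = P(D|A)·P(A) + P(D|B)·P(B) + P(D|C)·P(C)
      = 0.125·0.09 + 0.116·0.11 + 0.216·0.8
      = 0.01125 + 0.01276 + 0.1728 = 0.19681

0.1968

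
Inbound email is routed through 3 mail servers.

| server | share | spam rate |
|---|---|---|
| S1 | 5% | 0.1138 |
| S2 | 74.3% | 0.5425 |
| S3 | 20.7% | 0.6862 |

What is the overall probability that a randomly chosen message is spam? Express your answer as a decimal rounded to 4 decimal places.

0.5508

Summing over the partition,
P(S) = P(S|S1)·P(S1) + P(S|S2)·P(S2) + P(S|S3)·P(S3)
      = 0.1138·0.05 + 0.5425·0.743 + 0.6862·0.207
      = 0.00569 + 0.4030775 + 0.1420434 = 0.5508109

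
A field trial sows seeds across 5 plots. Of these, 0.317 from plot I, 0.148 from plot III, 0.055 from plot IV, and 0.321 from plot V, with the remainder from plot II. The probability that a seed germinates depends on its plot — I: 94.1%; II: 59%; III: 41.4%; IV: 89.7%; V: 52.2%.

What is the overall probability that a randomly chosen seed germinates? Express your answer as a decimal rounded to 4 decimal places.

P(G) ≈ 0.6703

P(II) = 1 − (0.317 + 0.148 + 0.055 + 0.321) = 0.159.
Summing over the partition,
P(G) = P(G|I)·P(I) + P(G|II)·P(II) + P(G|III)·P(III) + P(G|IV)·P(IV) + P(G|V)·P(V)
      = 0.941·0.317 + 0.59·0.159 + 0.414·0.148 + 0.897·0.055 + 0.522·0.321
      = 0.298297 + 0.09381 + 0.061272 + 0.049335 + 0.167562 = 0.670276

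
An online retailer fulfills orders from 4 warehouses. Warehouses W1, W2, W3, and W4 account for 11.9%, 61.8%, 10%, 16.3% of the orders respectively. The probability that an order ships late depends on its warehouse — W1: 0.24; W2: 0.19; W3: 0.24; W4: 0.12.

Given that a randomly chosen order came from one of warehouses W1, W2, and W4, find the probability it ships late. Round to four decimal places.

Let S = {W1, W2, W4}.
P(S) = 0.119 + 0.618 + 0.163 = 0.9.
P(L ∩ S) = 0.24·0.119 + 0.19·0.618 + 0.12·0.163 = 0.02856 + 0.11742 + 0.01956 = 0.16554.
P(L | S) = 0.16554 / 0.9 = 0.183933…

P(L|S) ≈ 0.1839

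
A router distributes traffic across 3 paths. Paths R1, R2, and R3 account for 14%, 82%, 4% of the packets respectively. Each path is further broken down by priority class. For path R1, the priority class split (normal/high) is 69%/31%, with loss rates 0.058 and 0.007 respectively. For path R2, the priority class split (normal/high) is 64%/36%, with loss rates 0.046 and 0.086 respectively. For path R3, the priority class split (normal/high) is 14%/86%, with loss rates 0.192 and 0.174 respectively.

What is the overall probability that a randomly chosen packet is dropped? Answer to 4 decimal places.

0.0625

P(L|R1) = 0.69·0.058 + 0.31·0.007 = 0.04002 + 0.00217 = 0.04219
P(L|R2) = 0.64·0.046 + 0.36·0.086 = 0.02944 + 0.03096 = 0.0604
P(L|R3) = 0.14·0.192 + 0.86·0.174 = 0.02688 + 0.14964 = 0.17652
By total probability over the outer partition,
P(L) = 0.14·0.04219 + 0.82·0.0604 + 0.04·0.17652
      = 0.0059066 + 0.049528 + 0.0070608 = 0.0624954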